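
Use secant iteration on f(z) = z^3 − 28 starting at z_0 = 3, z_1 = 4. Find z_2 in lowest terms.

112/37

f(3) = −1, f(4) = 36. z_2 = 4 − 36·(4 − 3)/(36 − (−1)) = 112/37.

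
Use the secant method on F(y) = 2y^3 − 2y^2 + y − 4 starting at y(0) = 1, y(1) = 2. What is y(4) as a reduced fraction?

1012516/657377

F(1) = −3, F(2) = 6. y(2) = 2 − 6·(2 − 1)/(6 − (−3)) = 4/3.
F(2) = 6, F(4/3) = −40/27. y(3) = (4/3) − (−40/27)·((4/3) − 2)/((−40/27) − 6) = 148/101.
F(4/3) = −40/27, F(148/101) = −552480/1030301. y(4) = (148/101) − (−552480/1030301)·((148/101) − (4/3))/((−552480/1030301) − (−40/27)) = 1012516/657377.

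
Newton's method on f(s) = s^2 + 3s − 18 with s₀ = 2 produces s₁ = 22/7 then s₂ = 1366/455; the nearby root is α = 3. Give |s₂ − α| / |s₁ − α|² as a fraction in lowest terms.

7/65

s₁ − α = 22/7 − 3 = 1/7, so |s₁ − α| = 1/7.
s₂ − α = 1366/455 − 3 = 1/455, so |s₂ − α| = 1/455.
|s₁ − α|² = 1/49.
Ratio = (1/455) / (1/49) = 7/65.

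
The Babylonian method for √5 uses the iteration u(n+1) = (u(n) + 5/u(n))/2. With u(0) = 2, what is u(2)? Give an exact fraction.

u(1) = (2 + 5/2)/2 = 9/4.
u(2) = (9/4 + 5/(9/4))/2 = 161/72.

161/72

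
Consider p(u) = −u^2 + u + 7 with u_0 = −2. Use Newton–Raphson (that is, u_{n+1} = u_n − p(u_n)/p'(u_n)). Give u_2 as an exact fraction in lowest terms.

p'(u) = −2u + 1.
p(−2) = 1, p'(−2) = 5, so u_1 = (−2) − 1/5 = −11/5.
p(−11/5) = −1/25, p'(−11/5) = 27/5, so u_2 = (−11/5) − (−1/25)/(27/5) = −296/135.

−296/135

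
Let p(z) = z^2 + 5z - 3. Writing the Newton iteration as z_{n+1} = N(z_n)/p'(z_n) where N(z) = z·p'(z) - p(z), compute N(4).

p'(z) = 2z + 5.
N(z) = z·p'(z) - p(z) = z·(2z + 5) - (z^2 + 5z - 3) = z^2 + 3.
N(4) = 19.

19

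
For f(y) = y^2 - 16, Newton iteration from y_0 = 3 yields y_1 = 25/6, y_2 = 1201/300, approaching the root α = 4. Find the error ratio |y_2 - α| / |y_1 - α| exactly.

y_1 - α = 25/6 - 4 = 1/6, so |y_1 - α| = 1/6.
y_2 - α = 1201/300 - 4 = 1/300, so |y_2 - α| = 1/300.
Ratio = (1/300) / (1/6) = 1/50.

1/50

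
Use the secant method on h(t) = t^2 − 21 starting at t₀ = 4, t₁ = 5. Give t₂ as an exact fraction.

h(4) = −5, h(5) = 4. t₂ = 5 − 4·(5 − 4)/(4 − (−5)) = 41/9.

41/9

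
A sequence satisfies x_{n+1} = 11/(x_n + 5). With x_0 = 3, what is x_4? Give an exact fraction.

3773/2276

x_1 = 11/(3 + 5) = 11/8.
x_2 = 11/(11/8 + 5) = 88/51.
x_3 = 11/(88/51 + 5) = 561/343.
x_4 = 11/(561/343 + 5) = 3773/2276.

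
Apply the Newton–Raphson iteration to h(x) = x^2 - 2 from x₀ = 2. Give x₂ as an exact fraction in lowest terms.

h'(x) = 2x.
h(2) = 2, h'(2) = 4, so x₁ = 2 - 2/4 = 3/2.
h(3/2) = 1/4, h'(3/2) = 3, so x₂ = (3/2) - (1/4)/3 = 17/12.

17/12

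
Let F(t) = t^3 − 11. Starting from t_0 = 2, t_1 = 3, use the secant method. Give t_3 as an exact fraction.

F(2) = −3, F(3) = 16. t_2 = 3 − 16·(3 − 2)/(16 − (−3)) = 41/19.
F(3) = 16, F(41/19) = −6528/6859. t_3 = (41/19) − (−6528/6859)·((41/19) − 3)/((−6528/6859) − 16) = 16025/7267.

16025/7267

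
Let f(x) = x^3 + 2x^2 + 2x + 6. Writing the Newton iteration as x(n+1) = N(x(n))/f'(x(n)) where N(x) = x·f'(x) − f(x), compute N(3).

66

f'(x) = 3x^2 + 4x + 2.
N(x) = x·f'(x) − f(x) = x·(3x^2 + 4x + 2) − (x^3 + 2x^2 + 2x + 6) = 2x^3 + 2x^2 − 6.
N(3) = 66.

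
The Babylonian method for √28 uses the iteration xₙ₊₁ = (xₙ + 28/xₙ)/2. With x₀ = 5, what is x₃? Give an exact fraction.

x₁ = (5 + 28/5)/2 = 53/10.
x₂ = (53/10 + 28/(53/10))/2 = 5609/1060.
x₃ = (5609/1060 + 28/(5609/1060))/2 = 62921681/11891080.

62921681/11891080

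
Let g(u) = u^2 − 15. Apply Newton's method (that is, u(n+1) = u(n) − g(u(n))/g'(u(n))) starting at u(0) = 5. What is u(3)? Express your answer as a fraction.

g'(u) = 2u.
g(5) = 10, g'(5) = 10, so u(1) = 5 − 10/10 = 4.
g(4) = 1, g'(4) = 8, so u(2) = 4 − 1/8 = 31/8.
g(31/8) = 1/64, g'(31/8) = 31/4, so u(3) = (31/8) − (1/64)/(31/4) = 1921/496.

1921/496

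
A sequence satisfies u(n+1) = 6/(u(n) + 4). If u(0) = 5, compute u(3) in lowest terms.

42/37

u(1) = 6/(5 + 4) = 2/3.
u(2) = 6/(2/3 + 4) = 9/7.
u(3) = 6/(9/7 + 4) = 42/37.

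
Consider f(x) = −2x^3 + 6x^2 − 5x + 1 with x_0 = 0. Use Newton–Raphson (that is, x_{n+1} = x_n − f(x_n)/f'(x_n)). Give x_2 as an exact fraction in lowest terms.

99/355

f'(x) = −6x^2 + 12x − 5.
f(0) = 1, f'(0) = −5, so x_1 = 0 − 1/(−5) = 1/5.
f(1/5) = 28/125, f'(1/5) = −71/25, so x_2 = (1/5) − (28/125)/(−71/25) = 99/355.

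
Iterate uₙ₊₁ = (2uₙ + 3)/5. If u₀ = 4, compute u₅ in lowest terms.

u₁ = (2·4 + 3)/5 = 11/5.
u₂ = (2·(11/5) + 3)/5 = 37/25.
u₃ = (2·(37/25) + 3)/5 = 149/125.
u₄ = (2·(149/125) + 3)/5 = 673/625.
u₅ = (2·(673/625) + 3)/5 = 3221/3125.

3221/3125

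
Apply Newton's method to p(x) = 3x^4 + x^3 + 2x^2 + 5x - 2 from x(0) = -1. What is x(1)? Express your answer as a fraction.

-11/8

p'(x) = 12x^3 + 3x^2 + 4x + 5.
p(-1) = -3, p'(-1) = -8, so x(1) = (-1) - (-3)/(-8) = -11/8.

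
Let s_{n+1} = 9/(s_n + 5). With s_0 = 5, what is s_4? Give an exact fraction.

3465/2456

s_1 = 9/(5 + 5) = 9/10.
s_2 = 9/(9/10 + 5) = 90/59.
s_3 = 9/(90/59 + 5) = 531/385.
s_4 = 9/(531/385 + 5) = 3465/2456.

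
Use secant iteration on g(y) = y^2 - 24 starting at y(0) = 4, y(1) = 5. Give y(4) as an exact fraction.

4801/980

g(4) = -8, g(5) = 1. y(2) = 5 - 1·(5 - 4)/(1 - (-8)) = 44/9.
g(5) = 1, g(44/9) = -8/81. y(3) = (44/9) - (-8/81)·((44/9) - 5)/((-8/81) - 1) = 436/89.
g(44/9) = -8/81, g(436/89) = -8/7921. y(4) = (436/89) - (-8/7921)·((436/89) - (44/9))/((-8/7921) - (-8/81)) = 4801/980.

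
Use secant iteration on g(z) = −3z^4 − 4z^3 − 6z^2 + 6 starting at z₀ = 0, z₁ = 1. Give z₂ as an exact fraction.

g(0) = 6, g(1) = −7. z₂ = 1 − (−7)·(1 − 0)/((−7) − 6) = 6/13.

6/13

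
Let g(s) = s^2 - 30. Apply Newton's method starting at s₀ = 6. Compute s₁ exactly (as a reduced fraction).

g'(s) = 2s.
g(6) = 6, g'(6) = 12, so s₁ = 6 - 6/12 = 11/2.

11/2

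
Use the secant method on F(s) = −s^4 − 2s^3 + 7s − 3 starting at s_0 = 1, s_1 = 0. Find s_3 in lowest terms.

192/349

F(1) = 1, F(0) = −3. s_2 = 0 − (−3)·(0 − 1)/((−3) − 1) = 3/4.
F(0) = −3, F(3/4) = 279/256. s_3 = (3/4) − (279/256)·((3/4) − 0)/((279/256) − (−3)) = 192/349.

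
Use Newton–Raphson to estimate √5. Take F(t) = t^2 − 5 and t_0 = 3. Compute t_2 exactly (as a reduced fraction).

47/21

F'(t) = 2t.
F(3) = 4, F'(3) = 6, so t_1 = 3 − 4/6 = 7/3.
F(7/3) = 4/9, F'(7/3) = 14/3, so t_2 = (7/3) − (4/9)/(14/3) = 47/21.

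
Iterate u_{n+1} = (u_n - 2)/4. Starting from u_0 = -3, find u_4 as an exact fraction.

u_1 = ((-3) - 2)/4 = -5/4.
u_2 = ((-5/4) - 2)/4 = -13/16.
u_3 = ((-13/16) - 2)/4 = -45/64.
u_4 = ((-45/64) - 2)/4 = -173/256.

-173/256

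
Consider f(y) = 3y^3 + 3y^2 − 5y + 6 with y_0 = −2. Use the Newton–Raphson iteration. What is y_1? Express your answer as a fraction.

f'(y) = 9y^2 + 6y − 5.
f(−2) = 4, f'(−2) = 19, so y_1 = (−2) − 4/19 = −42/19.

−42/19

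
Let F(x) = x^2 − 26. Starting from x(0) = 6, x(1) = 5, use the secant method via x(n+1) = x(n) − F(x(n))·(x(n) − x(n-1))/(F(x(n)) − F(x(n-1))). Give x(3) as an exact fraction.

566/111

F(6) = 10, F(5) = −1. x(2) = 5 − (−1)·(5 − 6)/((−1) − 10) = 56/11.
F(5) = −1, F(56/11) = −10/121. x(3) = (56/11) − (−10/121)·((56/11) − 5)/((−10/121) − (−1)) = 566/111.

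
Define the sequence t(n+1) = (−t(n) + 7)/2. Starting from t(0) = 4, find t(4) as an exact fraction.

39/16

t(1) = (−4 + 7)/2 = 3/2.
t(2) = (−(3/2) + 7)/2 = 11/4.
t(3) = (−(11/4) + 7)/2 = 17/8.
t(4) = (−(17/8) + 7)/2 = 39/16.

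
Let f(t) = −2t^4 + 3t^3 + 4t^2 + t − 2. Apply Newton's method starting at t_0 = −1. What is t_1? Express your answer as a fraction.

f'(t) = −8t^3 + 9t^2 + 8t + 1.
f(−1) = −4, f'(−1) = 10, so t_1 = (−1) − (−4)/10 = −3/5.

−3/5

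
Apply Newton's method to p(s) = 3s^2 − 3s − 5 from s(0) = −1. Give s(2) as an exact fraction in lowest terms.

p'(s) = 6s − 3.
p(−1) = 1, p'(−1) = −9, so s(1) = (−1) − 1/(−9) = −8/9.
p(−8/9) = 1/27, p'(−8/9) = −25/3, so s(2) = (−8/9) − (1/27)/(−25/3) = −199/225.

−199/225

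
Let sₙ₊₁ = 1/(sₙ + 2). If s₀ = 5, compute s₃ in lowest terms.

15/37

s₁ = 1/(5 + 2) = 1/7.
s₂ = 1/(1/7 + 2) = 7/15.
s₃ = 1/(7/15 + 2) = 15/37.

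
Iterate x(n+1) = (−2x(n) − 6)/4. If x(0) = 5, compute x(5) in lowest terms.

x(1) = (−2·5 − 6)/4 = −4.
x(2) = (−2·(−4) − 6)/4 = 1/2.
x(3) = (−2·(1/2) − 6)/4 = −7/4.
x(4) = (−2·(−7/4) − 6)/4 = −5/8.
x(5) = (−2·(−5/8) − 6)/4 = −19/16.

−19/16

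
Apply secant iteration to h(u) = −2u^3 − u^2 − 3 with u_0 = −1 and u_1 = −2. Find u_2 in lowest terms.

h(−1) = −2, h(−2) = 9. u_2 = (−2) − 9·((−2) − (−1))/(9 − (−2)) = −13/11.

−13/11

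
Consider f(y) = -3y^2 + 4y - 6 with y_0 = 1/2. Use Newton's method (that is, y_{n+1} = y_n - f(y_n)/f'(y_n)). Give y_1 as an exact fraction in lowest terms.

f'(y) = -6y + 4.
f(1/2) = -19/4, f'(1/2) = 1, so y_1 = (1/2) - (-19/4)/1 = 21/4.

21/4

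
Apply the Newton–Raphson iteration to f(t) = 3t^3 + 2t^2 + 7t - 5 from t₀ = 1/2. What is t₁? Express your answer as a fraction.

5/9

f'(t) = 9t^2 + 4t + 7.
f(1/2) = -5/8, f'(1/2) = 45/4, so t₁ = (1/2) - (-5/8)/(45/4) = 5/9.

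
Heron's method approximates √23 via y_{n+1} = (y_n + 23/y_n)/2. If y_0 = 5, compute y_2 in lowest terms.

1151/240

y_1 = (5 + 23/5)/2 = 24/5.
y_2 = (24/5 + 23/(24/5))/2 = 1151/240.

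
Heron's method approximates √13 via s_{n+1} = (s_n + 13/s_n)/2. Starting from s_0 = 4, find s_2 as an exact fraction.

1673/464

s_1 = (4 + 13/4)/2 = 29/8.
s_2 = (29/8 + 13/(29/8))/2 = 1673/464.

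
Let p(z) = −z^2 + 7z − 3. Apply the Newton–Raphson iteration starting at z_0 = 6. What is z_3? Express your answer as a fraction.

p'(z) = −2z + 7.
p(6) = 3, p'(6) = −5, so z_1 = 6 − 3/(−5) = 33/5.
p(33/5) = −9/25, p'(33/5) = −31/5, so z_2 = (33/5) − (−9/25)/(−31/5) = 1014/155.
p(1014/155) = −81/24025, p'(1014/155) = −943/155, so z_3 = (1014/155) − (−81/24025)/(−943/155) = 956121/146165.

956121/146165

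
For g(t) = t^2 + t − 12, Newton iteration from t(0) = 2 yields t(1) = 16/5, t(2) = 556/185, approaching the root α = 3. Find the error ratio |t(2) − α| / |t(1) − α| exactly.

1/37

t(1) − α = 16/5 − 3 = 1/5, so |t(1) − α| = 1/5.
t(2) − α = 556/185 − 3 = 1/185, so |t(2) − α| = 1/185.
Ratio = (1/185) / (1/5) = 1/37.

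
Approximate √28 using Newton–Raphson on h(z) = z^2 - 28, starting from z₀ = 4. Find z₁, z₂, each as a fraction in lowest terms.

z₁ = 11/2, z₂ = 233/44

h'(z) = 2z.
h(4) = -12, h'(4) = 8, so z₁ = 4 - (-12)/8 = 11/2.
h(11/2) = 9/4, h'(11/2) = 11, so z₂ = (11/2) - (9/4)/11 = 233/44.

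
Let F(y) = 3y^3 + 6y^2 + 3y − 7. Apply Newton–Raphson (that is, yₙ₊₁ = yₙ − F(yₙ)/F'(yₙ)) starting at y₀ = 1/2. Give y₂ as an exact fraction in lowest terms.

F'(y) = 9y^2 + 12y + 3.
F(1/2) = −29/8, F'(1/2) = 45/4, so y₁ = (1/2) − (−29/8)/(45/4) = 37/45.
F(37/45) = 36163/30375, F'(37/45) = 4264/225, so y₂ = (37/45) − (36163/30375)/(4264/225) = 437141/575640.

437141/575640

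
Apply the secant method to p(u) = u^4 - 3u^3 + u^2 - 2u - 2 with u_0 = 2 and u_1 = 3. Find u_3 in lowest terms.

p(2) = -10, p(3) = 1. u_2 = 3 - 1·(3 - 2)/(1 - (-10)) = 32/11.
p(3) = 1, p(32/11) = -23330/14641. u_3 = (32/11) - (-23330/14641)·((32/11) - 3)/((-23330/14641) - 1) = 112582/37971.

112582/37971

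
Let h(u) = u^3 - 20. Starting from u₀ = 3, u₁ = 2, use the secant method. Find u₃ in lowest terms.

h(3) = 7, h(2) = -12. u₂ = 2 - (-12)·(2 - 3)/((-12) - 7) = 50/19.
h(2) = -12, h(50/19) = -12180/6859. u₃ = (50/19) - (-12180/6859)·((50/19) - 2)/((-12180/6859) - (-12)) = 1335/487.

1335/487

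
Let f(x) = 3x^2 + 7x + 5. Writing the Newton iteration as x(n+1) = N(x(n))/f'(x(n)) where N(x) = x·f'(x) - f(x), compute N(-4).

43

f'(x) = 6x + 7.
N(x) = x·f'(x) - f(x) = x·(6x + 7) - (3x^2 + 7x + 5) = 3x^2 - 5.
N(-4) = 43.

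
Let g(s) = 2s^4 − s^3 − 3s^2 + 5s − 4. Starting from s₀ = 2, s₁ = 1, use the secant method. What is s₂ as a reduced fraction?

g(2) = 18, g(1) = −1. s₂ = 1 − (−1)·(1 − 2)/((−1) − 18) = 20/19.

20/19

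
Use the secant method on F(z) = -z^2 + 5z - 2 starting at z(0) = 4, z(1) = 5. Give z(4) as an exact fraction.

333/73

F(4) = 2, F(5) = -2. z(2) = 5 - (-2)·(5 - 4)/((-2) - 2) = 9/2.
F(5) = -2, F(9/2) = 1/4. z(3) = (9/2) - (1/4)·((9/2) - 5)/((1/4) - (-2)) = 41/9.
F(9/2) = 1/4, F(41/9) = 2/81. z(4) = (41/9) - (2/81)·((41/9) - (9/2))/((2/81) - (1/4)) = 333/73.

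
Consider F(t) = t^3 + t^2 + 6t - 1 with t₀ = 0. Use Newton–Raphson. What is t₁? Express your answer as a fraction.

1/6

F'(t) = 3t^2 + 2t + 6.
F(0) = -1, F'(0) = 6, so t₁ = 0 - (-1)/6 = 1/6.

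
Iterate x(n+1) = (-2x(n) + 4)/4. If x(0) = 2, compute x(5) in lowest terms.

5/8

x(1) = (-2·2 + 4)/4 = 0.
x(2) = (-2·0 + 4)/4 = 1.
x(3) = (-2·1 + 4)/4 = 1/2.
x(4) = (-2·(1/2) + 4)/4 = 3/4.
x(5) = (-2·(3/4) + 4)/4 = 5/8.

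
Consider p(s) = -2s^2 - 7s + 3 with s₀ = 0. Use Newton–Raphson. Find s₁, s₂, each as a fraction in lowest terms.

s₁ = 3/7, s₂ = 165/427

p'(s) = -4s - 7.
p(0) = 3, p'(0) = -7, so s₁ = 0 - 3/(-7) = 3/7.
p(3/7) = -18/49, p'(3/7) = -61/7, so s₂ = (3/7) - (-18/49)/(-61/7) = 165/427.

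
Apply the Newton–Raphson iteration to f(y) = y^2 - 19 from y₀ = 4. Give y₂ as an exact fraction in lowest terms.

2441/560

f'(y) = 2y.
f(4) = -3, f'(4) = 8, so y₁ = 4 - (-3)/8 = 35/8.
f(35/8) = 9/64, f'(35/8) = 35/4, so y₂ = (35/8) - (9/64)/(35/4) = 2441/560.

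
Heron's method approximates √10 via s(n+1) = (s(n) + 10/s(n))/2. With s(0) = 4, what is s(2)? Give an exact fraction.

s(1) = (4 + 10/4)/2 = 13/4.
s(2) = (13/4 + 10/(13/4))/2 = 329/104.

329/104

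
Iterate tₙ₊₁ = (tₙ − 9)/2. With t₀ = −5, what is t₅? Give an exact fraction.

t₁ = ((−5) − 9)/2 = −7.
t₂ = ((−7) − 9)/2 = −8.
t₃ = ((−8) − 9)/2 = −17/2.
t₄ = ((−17/2) − 9)/2 = −35/4.
t₅ = ((−35/4) − 9)/2 = −71/8.

−71/8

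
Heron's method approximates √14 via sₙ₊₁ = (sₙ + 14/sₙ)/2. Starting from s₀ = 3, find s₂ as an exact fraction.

s₁ = (3 + 14/3)/2 = 23/6.
s₂ = (23/6 + 14/(23/6))/2 = 1033/276.

1033/276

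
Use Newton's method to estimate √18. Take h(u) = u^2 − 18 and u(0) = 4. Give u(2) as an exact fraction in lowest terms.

h'(u) = 2u.
h(4) = −2, h'(4) = 8, so u(1) = 4 − (−2)/8 = 17/4.
h(17/4) = 1/16, h'(17/4) = 17/2, so u(2) = (17/4) − (1/16)/(17/2) = 577/136.

577/136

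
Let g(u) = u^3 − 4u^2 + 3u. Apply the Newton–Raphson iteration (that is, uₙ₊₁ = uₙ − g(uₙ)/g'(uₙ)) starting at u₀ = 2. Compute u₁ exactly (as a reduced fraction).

0

g'(u) = 3u^2 − 8u + 3.
g(2) = −2, g'(2) = −1, so u₁ = 2 − (−2)/(−1) = 0.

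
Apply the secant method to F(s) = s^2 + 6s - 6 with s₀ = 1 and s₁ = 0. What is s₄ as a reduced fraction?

F(1) = 1, F(0) = -6. s₂ = 0 - (-6)·(0 - 1)/((-6) - 1) = 6/7.
F(0) = -6, F(6/7) = -6/49. s₃ = (6/7) - (-6/49)·((6/7) - 0)/((-6/49) - (-6)) = 7/8.
F(6/7) = -6/49, F(7/8) = 1/64. s₄ = (7/8) - (1/64)·((7/8) - (6/7))/((1/64) - (-6/49)) = 378/433.

378/433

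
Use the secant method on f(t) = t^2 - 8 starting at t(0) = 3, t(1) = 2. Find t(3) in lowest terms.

17/6

f(3) = 1, f(2) = -4. t(2) = 2 - (-4)·(2 - 3)/((-4) - 1) = 14/5.
f(2) = -4, f(14/5) = -4/25. t(3) = (14/5) - (-4/25)·((14/5) - 2)/((-4/25) - (-4)) = 17/6.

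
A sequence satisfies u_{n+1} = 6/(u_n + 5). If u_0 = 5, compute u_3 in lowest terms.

u_1 = 6/(5 + 5) = 3/5.
u_2 = 6/(3/5 + 5) = 15/14.
u_3 = 6/(15/14 + 5) = 84/85.

84/85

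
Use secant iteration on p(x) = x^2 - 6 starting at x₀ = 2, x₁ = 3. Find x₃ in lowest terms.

p(2) = -2, p(3) = 3. x₂ = 3 - 3·(3 - 2)/(3 - (-2)) = 12/5.
p(3) = 3, p(12/5) = -6/25. x₃ = (12/5) - (-6/25)·((12/5) - 3)/((-6/25) - 3) = 22/9.

22/9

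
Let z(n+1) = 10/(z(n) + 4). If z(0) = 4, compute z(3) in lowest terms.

z(1) = 10/(4 + 4) = 5/4.
z(2) = 10/(5/4 + 4) = 40/21.
z(3) = 10/(40/21 + 4) = 105/62.

105/62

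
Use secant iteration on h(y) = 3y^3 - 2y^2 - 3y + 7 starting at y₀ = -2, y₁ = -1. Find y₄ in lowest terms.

h(-2) = -19, h(-1) = 5. y₂ = (-1) - 5·((-1) - (-2))/(5 - (-19)) = -29/24.
h(-1) = 5, h(-29/24) = 1235/512. y₃ = (-29/24) - (1235/512)·((-29/24) - (-1))/((1235/512) - 5) = -223/159.
h(-29/24) = 1235/512, h(-223/159) = -1343927/1339893. y₄ = (-223/159) - (-1343927/1339893)·((-223/159) - (-29/24))/((-1343927/1339893) - (1235/512)) = -38286811/28455771.

-38286811/28455771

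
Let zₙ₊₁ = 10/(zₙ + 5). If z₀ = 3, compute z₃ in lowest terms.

50/33

z₁ = 10/(3 + 5) = 5/4.
z₂ = 10/(5/4 + 5) = 8/5.
z₃ = 10/(8/5 + 5) = 50/33.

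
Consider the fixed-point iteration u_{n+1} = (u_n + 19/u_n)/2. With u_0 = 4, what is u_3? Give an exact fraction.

u_1 = (4 + 19/4)/2 = 35/8.
u_2 = (35/8 + 19/(35/8))/2 = 2441/560.
u_3 = (2441/560 + 19/(2441/560))/2 = 11916881/2733920.

11916881/2733920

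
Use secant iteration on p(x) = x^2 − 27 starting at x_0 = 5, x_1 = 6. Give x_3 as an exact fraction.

213/41

p(5) = −2, p(6) = 9. x_2 = 6 − 9·(6 − 5)/(9 − (−2)) = 57/11.
p(6) = 9, p(57/11) = −18/121. x_3 = (57/11) − (−18/121)·((57/11) − 6)/((−18/121) − 9) = 213/41.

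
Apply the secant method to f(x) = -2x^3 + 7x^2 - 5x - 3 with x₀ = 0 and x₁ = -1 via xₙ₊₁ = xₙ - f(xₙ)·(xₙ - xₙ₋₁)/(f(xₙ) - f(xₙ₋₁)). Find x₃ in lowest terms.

-246/785

f(0) = -3, f(-1) = 11. x₂ = (-1) - 11·((-1) - 0)/(11 - (-3)) = -3/14.
f(-1) = 11, f(-3/14) = -1089/686. x₃ = (-3/14) - (-1089/686)·((-3/14) - (-1))/((-1089/686) - 11) = -246/785.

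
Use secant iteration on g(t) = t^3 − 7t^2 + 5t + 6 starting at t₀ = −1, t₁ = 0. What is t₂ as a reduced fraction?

g(−1) = −7, g(0) = 6. t₂ = 0 − 6·(0 − (−1))/(6 − (−7)) = −6/13.

−6/13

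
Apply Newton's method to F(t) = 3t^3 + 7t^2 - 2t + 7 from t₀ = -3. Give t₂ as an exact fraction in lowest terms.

-4590543/1608686

F'(t) = 9t^2 + 14t - 2.
F(-3) = -5, F'(-3) = 37, so t₁ = (-3) - (-5)/37 = -106/37.
F(-106/37) = -18125/50653, F'(-106/37) = 43478/1369, so t₂ = (-106/37) - (-18125/50653)/(43478/1369) = -4590543/1608686.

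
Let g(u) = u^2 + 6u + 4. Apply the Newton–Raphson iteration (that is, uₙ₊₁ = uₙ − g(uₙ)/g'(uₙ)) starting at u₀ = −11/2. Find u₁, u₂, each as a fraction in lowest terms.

g'(u) = 2u + 6.
g(−11/2) = 5/4, g'(−11/2) = −5, so u₁ = (−11/2) − (5/4)/(−5) = −21/4.
g(−21/4) = 1/16, g'(−21/4) = −9/2, so u₂ = (−21/4) − (1/16)/(−9/2) = −377/72.

u₁ = −21/4, u₂ = −377/72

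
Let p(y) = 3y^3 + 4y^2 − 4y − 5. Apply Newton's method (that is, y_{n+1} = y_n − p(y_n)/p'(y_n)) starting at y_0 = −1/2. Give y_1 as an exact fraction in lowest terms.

p'(y) = 9y^2 + 8y − 4.
p(−1/2) = −19/8, p'(−1/2) = −23/4, so y_1 = (−1/2) − (−19/8)/(−23/4) = −21/23.

−21/23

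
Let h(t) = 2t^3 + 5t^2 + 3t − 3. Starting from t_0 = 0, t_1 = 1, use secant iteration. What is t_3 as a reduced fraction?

132/307

h(0) = −3, h(1) = 7. t_2 = 1 − 7·(1 − 0)/(7 − (−3)) = 3/10.
h(1) = 7, h(3/10) = −399/250. t_3 = (3/10) − (−399/250)·((3/10) − 1)/((−399/250) − 7) = 132/307.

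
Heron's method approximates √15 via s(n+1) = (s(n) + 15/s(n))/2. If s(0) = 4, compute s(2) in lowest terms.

1921/496

s(1) = (4 + 15/4)/2 = 31/8.
s(2) = (31/8 + 15/(31/8))/2 = 1921/496.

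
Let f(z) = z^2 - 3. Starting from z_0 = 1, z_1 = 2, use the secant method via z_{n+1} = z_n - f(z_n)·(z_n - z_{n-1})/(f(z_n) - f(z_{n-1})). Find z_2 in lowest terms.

5/3

f(1) = -2, f(2) = 1. z_2 = 2 - 1·(2 - 1)/(1 - (-2)) = 5/3.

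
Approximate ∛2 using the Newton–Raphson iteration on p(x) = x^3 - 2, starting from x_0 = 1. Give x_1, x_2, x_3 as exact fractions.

x_1 = 4/3, x_2 = 91/72, x_3 = 1126819/894348

p'(x) = 3x^2.
p(1) = -1, p'(1) = 3, so x_1 = 1 - (-1)/3 = 4/3.
p(4/3) = 10/27, p'(4/3) = 16/3, so x_2 = (4/3) - (10/27)/(16/3) = 91/72.
p(91/72) = 7075/373248, p'(91/72) = 8281/1728, so x_3 = (91/72) - (7075/373248)/(8281/1728) = 1126819/894348.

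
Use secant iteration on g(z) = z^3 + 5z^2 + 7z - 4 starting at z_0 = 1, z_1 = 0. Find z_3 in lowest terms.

676/1459

g(1) = 9, g(0) = -4. z_2 = 0 - (-4)·(0 - 1)/((-4) - 9) = 4/13.
g(0) = -4, g(4/13) = -2952/2197. z_3 = (4/13) - (-2952/2197)·((4/13) - 0)/((-2952/2197) - (-4)) = 676/1459.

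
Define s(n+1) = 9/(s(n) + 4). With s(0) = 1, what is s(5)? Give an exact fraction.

s(1) = 9/(1 + 4) = 9/5.
s(2) = 9/(9/5 + 4) = 45/29.
s(3) = 9/(45/29 + 4) = 261/161.
s(4) = 9/(261/161 + 4) = 1449/905.
s(5) = 9/(1449/905 + 4) = 8145/5069.

8145/5069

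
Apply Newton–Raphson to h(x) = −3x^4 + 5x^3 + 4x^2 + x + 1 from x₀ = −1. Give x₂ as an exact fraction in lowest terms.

−4529/6465

h'(x) = −12x^3 + 15x^2 + 8x + 1.
h(−1) = −4, h'(−1) = 20, so x₁ = (−1) − (−4)/20 = −4/5.
h(−4/5) = −643/625, h'(−4/5) = 1293/125, so x₂ = (−4/5) − (−643/625)/(1293/125) = −4529/6465.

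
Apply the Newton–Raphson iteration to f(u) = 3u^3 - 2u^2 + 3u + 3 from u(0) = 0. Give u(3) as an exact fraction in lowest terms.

f'(u) = 9u^2 - 4u + 3.
f(0) = 3, f'(0) = 3, so u(1) = 0 - 3/3 = -1.
f(-1) = -5, f'(-1) = 16, so u(2) = (-1) - (-5)/16 = -11/16.
f(-11/16) = -4025/4096, f'(-11/16) = 2561/256, so u(3) = (-11/16) - (-4025/4096)/(2561/256) = -12073/20488.

-12073/20488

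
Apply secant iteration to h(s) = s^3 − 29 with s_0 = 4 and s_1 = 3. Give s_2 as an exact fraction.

113/37

h(4) = 35, h(3) = −2. s_2 = 3 − (−2)·(3 − 4)/((−2) − 35) = 113/37.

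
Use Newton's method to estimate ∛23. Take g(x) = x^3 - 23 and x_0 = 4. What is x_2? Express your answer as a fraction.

4714759/1641672

g'(x) = 3x^2.
g(4) = 41, g'(4) = 48, so x_1 = 4 - 41/48 = 151/48.
g(151/48) = 899335/110592, g'(151/48) = 22801/768, so x_2 = (151/48) - (899335/110592)/(22801/768) = 4714759/1641672.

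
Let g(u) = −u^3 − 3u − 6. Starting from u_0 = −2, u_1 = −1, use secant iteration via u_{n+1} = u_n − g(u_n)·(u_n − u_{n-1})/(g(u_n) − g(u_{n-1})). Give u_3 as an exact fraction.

g(−2) = 8, g(−1) = −2. u_2 = (−1) − (−2)·((−1) − (−2))/((−2) − 8) = −6/5.
g(−1) = −2, g(−6/5) = −84/125. u_3 = (−6/5) − (−84/125)·((−6/5) − (−1))/((−84/125) − (−2)) = −108/83.

−108/83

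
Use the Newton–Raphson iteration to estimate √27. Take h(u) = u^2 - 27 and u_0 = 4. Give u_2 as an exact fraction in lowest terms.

h'(u) = 2u.
h(4) = -11, h'(4) = 8, so u_1 = 4 - (-11)/8 = 43/8.
h(43/8) = 121/64, h'(43/8) = 43/4, so u_2 = (43/8) - (121/64)/(43/4) = 3577/688.

3577/688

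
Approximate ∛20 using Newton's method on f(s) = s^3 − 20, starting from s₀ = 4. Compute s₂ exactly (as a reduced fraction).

67933/24642

f'(s) = 3s^2.
f(4) = 44, f'(4) = 48, so s₁ = 4 − 44/48 = 37/12.
f(37/12) = 16093/1728, f'(37/12) = 1369/48, so s₂ = (37/12) − (16093/1728)/(1369/48) = 67933/24642.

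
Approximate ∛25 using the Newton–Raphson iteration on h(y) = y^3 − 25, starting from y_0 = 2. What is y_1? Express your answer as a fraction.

h'(y) = 3y^2.
h(2) = −17, h'(2) = 12, so y_1 = 2 − (−17)/12 = 41/12.

41/12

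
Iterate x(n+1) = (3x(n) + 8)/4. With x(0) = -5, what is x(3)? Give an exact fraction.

161/64

x(1) = (3·(-5) + 8)/4 = -7/4.
x(2) = (3·(-7/4) + 8)/4 = 11/16.
x(3) = (3·(11/16) + 8)/4 = 161/64.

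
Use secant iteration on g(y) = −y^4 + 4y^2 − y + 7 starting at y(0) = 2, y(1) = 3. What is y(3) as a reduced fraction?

10393477/4794751

g(2) = 5, g(3) = −41. y(2) = 3 − (−41)·(3 − 2)/((−41) − 5) = 97/46.
g(3) = −41, g(97/46) = 13009095/4477456. y(3) = (97/46) − (13009095/4477456)·((97/46) − 3)/((13009095/4477456) − (−41)) = 10393477/4794751.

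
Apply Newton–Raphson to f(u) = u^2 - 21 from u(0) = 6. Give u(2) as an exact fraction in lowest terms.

f'(u) = 2u.
f(6) = 15, f'(6) = 12, so u(1) = 6 - 15/12 = 19/4.
f(19/4) = 25/16, f'(19/4) = 19/2, so u(2) = (19/4) - (25/16)/(19/2) = 697/152.

697/152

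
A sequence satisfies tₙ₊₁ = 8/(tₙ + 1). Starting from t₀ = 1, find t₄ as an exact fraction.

104/53

t₁ = 8/(1 + 1) = 4.
t₂ = 8/(4 + 1) = 8/5.
t₃ = 8/(8/5 + 1) = 40/13.
t₄ = 8/(40/13 + 1) = 104/53.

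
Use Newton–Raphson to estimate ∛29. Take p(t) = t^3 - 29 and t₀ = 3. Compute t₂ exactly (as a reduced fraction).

1714381/558009

p'(t) = 3t^2.
p(3) = -2, p'(3) = 27, so t₁ = 3 - (-2)/27 = 83/27.
p(83/27) = 980/19683, p'(83/27) = 6889/243, so t₂ = (83/27) - (980/19683)/(6889/243) = 1714381/558009.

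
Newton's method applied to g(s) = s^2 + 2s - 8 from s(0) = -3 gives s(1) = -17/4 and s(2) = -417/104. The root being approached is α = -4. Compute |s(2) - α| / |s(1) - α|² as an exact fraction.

s(1) - α = -17/4 - (-4) = -17/4 + 4 = -1/4, so |s(1) - α| = 1/4.
s(2) - α = -417/104 - (-4) = -417/104 + 4 = -1/104, so |s(2) - α| = 1/104.
|s(1) - α|² = 1/16.
Ratio = (1/104) / (1/16) = 2/13.

2/13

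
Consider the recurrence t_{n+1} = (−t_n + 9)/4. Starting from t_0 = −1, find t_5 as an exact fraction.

923/512

t_1 = (−(−1) + 9)/4 = 5/2.
t_2 = (−(5/2) + 9)/4 = 13/8.
t_3 = (−(13/8) + 9)/4 = 59/32.
t_4 = (−(59/32) + 9)/4 = 229/128.
t_5 = (−(229/128) + 9)/4 = 923/512.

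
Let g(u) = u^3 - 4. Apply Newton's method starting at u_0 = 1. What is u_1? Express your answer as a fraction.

g'(u) = 3u^2.
g(1) = -3, g'(1) = 3, so u_1 = 1 - (-3)/3 = 2.

2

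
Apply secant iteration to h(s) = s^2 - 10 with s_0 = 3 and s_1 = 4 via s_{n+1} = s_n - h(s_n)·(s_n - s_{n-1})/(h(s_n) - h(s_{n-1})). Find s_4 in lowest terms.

h(3) = -1, h(4) = 6. s_2 = 4 - 6·(4 - 3)/(6 - (-1)) = 22/7.
h(4) = 6, h(22/7) = -6/49. s_3 = (22/7) - (-6/49)·((22/7) - 4)/((-6/49) - 6) = 79/25.
h(22/7) = -6/49, h(79/25) = -9/625. s_4 = (79/25) - (-9/625)·((79/25) - (22/7))/((-9/625) - (-6/49)) = 3488/1103.

3488/1103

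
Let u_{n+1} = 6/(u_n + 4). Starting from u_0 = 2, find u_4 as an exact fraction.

78/67

u_1 = 6/(2 + 4) = 1.
u_2 = 6/(1 + 4) = 6/5.
u_3 = 6/(6/5 + 4) = 15/13.
u_4 = 6/(15/13 + 4) = 78/67.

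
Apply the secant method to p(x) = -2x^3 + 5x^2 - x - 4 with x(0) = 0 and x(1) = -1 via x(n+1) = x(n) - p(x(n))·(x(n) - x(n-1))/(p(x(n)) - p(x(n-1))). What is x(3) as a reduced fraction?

-2/3

p(0) = -4, p(-1) = 4. x(2) = (-1) - 4·((-1) - 0)/(4 - (-4)) = -1/2.
p(-1) = 4, p(-1/2) = -2. x(3) = (-1/2) - (-2)·((-1/2) - (-1))/((-2) - 4) = -2/3.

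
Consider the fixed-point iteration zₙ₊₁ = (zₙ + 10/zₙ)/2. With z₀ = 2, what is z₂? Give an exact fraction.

z₁ = (2 + 10/2)/2 = 7/2.
z₂ = (7/2 + 10/(7/2))/2 = 89/28.

89/28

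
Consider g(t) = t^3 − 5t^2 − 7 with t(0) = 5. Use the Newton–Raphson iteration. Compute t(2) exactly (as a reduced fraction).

2531311/481800

g'(t) = 3t^2 − 10t.
g(5) = −7, g'(5) = 25, so t(1) = 5 − (−7)/25 = 132/25.
g(132/25) = 12593/15625, g'(132/25) = 19272/625, so t(2) = (132/25) − (12593/15625)/(19272/625) = 2531311/481800.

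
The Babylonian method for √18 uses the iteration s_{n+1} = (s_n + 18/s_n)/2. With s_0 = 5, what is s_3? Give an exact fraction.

26628001/6276280

s_1 = (5 + 18/5)/2 = 43/10.
s_2 = (43/10 + 18/(43/10))/2 = 3649/860.
s_3 = (3649/860 + 18/(3649/860))/2 = 26628001/6276280.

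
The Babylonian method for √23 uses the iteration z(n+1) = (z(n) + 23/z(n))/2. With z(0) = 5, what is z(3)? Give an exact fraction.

z(1) = (5 + 23/5)/2 = 24/5.
z(2) = (24/5 + 23/(24/5))/2 = 1151/240.
z(3) = (1151/240 + 23/(1151/240))/2 = 2649601/552480.

2649601/552480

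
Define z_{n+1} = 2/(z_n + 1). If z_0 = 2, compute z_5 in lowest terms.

z_1 = 2/(2 + 1) = 2/3.
z_2 = 2/(2/3 + 1) = 6/5.
z_3 = 2/(6/5 + 1) = 10/11.
z_4 = 2/(10/11 + 1) = 22/21.
z_5 = 2/(22/21 + 1) = 42/43.

42/43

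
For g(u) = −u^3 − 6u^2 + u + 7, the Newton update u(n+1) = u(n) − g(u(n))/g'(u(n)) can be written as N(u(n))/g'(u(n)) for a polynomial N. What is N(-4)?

g'(u) = −3u^2 − 12u + 1.
N(u) = u·g'(u) − g(u) = u·(−3u^2 − 12u + 1) − (−u^3 − 6u^2 + u + 7) = −2u^3 − 6u^2 − 7.
N(-4) = 25.

25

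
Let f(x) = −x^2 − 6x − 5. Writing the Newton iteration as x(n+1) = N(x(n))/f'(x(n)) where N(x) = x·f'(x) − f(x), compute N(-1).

4

f'(x) = −2x − 6.
N(x) = x·f'(x) − f(x) = x·(−2x − 6) − (−x^2 − 6x − 5) = −x^2 + 5.
N(-1) = 4.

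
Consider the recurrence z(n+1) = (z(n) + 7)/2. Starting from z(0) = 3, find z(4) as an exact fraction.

27/4

z(1) = (3 + 7)/2 = 5.
z(2) = (5 + 7)/2 = 6.
z(3) = (6 + 7)/2 = 13/2.
z(4) = ((13/2) + 7)/2 = 27/4.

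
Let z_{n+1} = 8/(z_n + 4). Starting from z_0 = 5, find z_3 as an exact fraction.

44/31

z_1 = 8/(5 + 4) = 8/9.
z_2 = 8/(8/9 + 4) = 18/11.
z_3 = 8/(18/11 + 4) = 44/31.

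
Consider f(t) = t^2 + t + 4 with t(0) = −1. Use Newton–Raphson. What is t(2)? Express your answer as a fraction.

5/7

f'(t) = 2t + 1.
f(−1) = 4, f'(−1) = −1, so t(1) = (−1) − 4/(−1) = 3.
f(3) = 16, f'(3) = 7, so t(2) = 3 − 16/7 = 5/7.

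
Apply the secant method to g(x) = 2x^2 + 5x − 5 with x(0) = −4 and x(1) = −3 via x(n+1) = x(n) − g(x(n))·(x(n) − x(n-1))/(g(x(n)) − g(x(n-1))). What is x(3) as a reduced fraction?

−219/67

g(−4) = 7, g(−3) = −2. x(2) = (−3) − (−2)·((−3) − (−4))/((−2) − 7) = −29/9.
g(−3) = −2, g(−29/9) = −28/81. x(3) = (−29/9) − (−28/81)·((−29/9) − (−3))/((−28/81) − (−2)) = −219/67.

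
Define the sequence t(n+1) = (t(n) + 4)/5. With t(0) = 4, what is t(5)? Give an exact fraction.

t(1) = (4 + 4)/5 = 8/5.
t(2) = ((8/5) + 4)/5 = 28/25.
t(3) = ((28/25) + 4)/5 = 128/125.
t(4) = ((128/125) + 4)/5 = 628/625.
t(5) = ((628/625) + 4)/5 = 3128/3125.

3128/3125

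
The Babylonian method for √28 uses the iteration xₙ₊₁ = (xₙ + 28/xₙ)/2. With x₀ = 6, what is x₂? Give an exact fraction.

x₁ = (6 + 28/6)/2 = 16/3.
x₂ = (16/3 + 28/(16/3))/2 = 127/24.

127/24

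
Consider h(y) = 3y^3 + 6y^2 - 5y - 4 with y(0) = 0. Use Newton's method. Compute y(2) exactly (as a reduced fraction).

h'(y) = 9y^2 + 12y - 5.
h(0) = -4, h'(0) = -5, so y(1) = 0 - (-4)/(-5) = -4/5.
h(-4/5) = 288/125, h'(-4/5) = -221/25, so y(2) = (-4/5) - (288/125)/(-221/25) = -596/1105.

-596/1105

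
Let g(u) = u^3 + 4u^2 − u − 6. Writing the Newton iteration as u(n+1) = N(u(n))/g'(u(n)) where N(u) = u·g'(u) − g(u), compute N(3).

g'(u) = 3u^2 + 8u − 1.
N(u) = u·g'(u) − g(u) = u·(3u^2 + 8u − 1) − (u^3 + 4u^2 − u − 6) = 2u^3 + 4u^2 + 6.
N(3) = 96.

96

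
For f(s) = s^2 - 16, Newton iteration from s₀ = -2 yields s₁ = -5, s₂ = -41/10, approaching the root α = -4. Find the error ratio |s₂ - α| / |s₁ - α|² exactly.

s₁ - α = -5 - (-4) = -5 + 4 = -1, so |s₁ - α| = 1.
s₂ - α = -41/10 - (-4) = -41/10 + 4 = -1/10, so |s₂ - α| = 1/10.
|s₁ - α|² = 1.
Ratio = (1/10) / 1 = 1/10.

1/10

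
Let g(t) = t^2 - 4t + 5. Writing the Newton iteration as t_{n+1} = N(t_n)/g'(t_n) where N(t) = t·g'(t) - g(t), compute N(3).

g'(t) = 2t - 4.
N(t) = t·g'(t) - g(t) = t·(2t - 4) - (t^2 - 4t + 5) = t^2 - 5.
N(3) = 4.

4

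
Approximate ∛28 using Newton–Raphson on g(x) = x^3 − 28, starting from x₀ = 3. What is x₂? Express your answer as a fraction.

413465/136161

g'(x) = 3x^2.
g(3) = −1, g'(3) = 27, so x₁ = 3 − (−1)/27 = 82/27.
g(82/27) = 244/19683, g'(82/27) = 6724/243, so x₂ = (82/27) − (244/19683)/(6724/243) = 413465/136161.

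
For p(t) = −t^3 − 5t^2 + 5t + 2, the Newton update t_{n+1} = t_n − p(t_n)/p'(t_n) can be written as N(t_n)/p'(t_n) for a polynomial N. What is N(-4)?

p'(t) = −3t^2 − 10t + 5.
N(t) = t·p'(t) − p(t) = t·(−3t^2 − 10t + 5) − (−t^3 − 5t^2 + 5t + 2) = −2t^3 − 5t^2 − 2.
N(-4) = 46.

46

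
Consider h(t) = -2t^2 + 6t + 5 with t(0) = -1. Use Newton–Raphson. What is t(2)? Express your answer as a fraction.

-299/440

h'(t) = -4t + 6.
h(-1) = -3, h'(-1) = 10, so t(1) = (-1) - (-3)/10 = -7/10.
h(-7/10) = -9/50, h'(-7/10) = 44/5, so t(2) = (-7/10) - (-9/50)/(44/5) = -299/440.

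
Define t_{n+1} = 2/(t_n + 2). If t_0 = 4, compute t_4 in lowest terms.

20/27

t_1 = 2/(4 + 2) = 1/3.
t_2 = 2/(1/3 + 2) = 6/7.
t_3 = 2/(6/7 + 2) = 7/10.
t_4 = 2/(7/10 + 2) = 20/27.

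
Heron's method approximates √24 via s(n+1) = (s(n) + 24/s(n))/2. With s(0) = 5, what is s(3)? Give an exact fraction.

s(1) = (5 + 24/5)/2 = 49/10.
s(2) = (49/10 + 24/(49/10))/2 = 4801/980.
s(3) = (4801/980 + 24/(4801/980))/2 = 46099201/9409960.

46099201/9409960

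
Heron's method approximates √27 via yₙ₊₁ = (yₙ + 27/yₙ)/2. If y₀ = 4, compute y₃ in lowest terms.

y₁ = (4 + 27/4)/2 = 43/8.
y₂ = (43/8 + 27/(43/8))/2 = 3577/688.
y₃ = (3577/688 + 27/(3577/688))/2 = 25575217/4921952.

25575217/4921952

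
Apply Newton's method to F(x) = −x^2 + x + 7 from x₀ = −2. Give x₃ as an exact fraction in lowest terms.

−215191/98145

F'(x) = −2x + 1.
F(−2) = 1, F'(−2) = 5, so x₁ = (−2) − 1/5 = −11/5.
F(−11/5) = −1/25, F'(−11/5) = 27/5, so x₂ = (−11/5) − (−1/25)/(27/5) = −296/135.
F(−296/135) = −1/18225, F'(−296/135) = 727/135, so x₃ = (−296/135) − (−1/18225)/(727/135) = −215191/98145.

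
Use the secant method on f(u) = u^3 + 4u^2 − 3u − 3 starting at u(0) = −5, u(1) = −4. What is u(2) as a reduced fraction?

−97/22

f(−5) = −13, f(−4) = 9. u(2) = (−4) − 9·((−4) − (−5))/(9 − (−13)) = −97/22.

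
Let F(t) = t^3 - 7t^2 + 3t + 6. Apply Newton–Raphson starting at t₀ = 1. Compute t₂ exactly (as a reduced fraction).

F'(t) = 3t^2 - 14t + 3.
F(1) = 3, F'(1) = -8, so t₁ = 1 - 3/(-8) = 11/8.
F(11/8) = -261/512, F'(11/8) = -677/64, so t₂ = (11/8) - (-261/512)/(-677/64) = 3593/2708.

3593/2708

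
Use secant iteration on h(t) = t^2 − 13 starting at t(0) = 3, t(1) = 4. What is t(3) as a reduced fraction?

h(3) = −4, h(4) = 3. t(2) = 4 − 3·(4 − 3)/(3 − (−4)) = 25/7.
h(4) = 3, h(25/7) = −12/49. t(3) = (25/7) − (−12/49)·((25/7) − 4)/((−12/49) − 3) = 191/53.

191/53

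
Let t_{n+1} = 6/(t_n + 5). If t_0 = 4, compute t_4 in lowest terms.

618/617

t_1 = 6/(4 + 5) = 2/3.
t_2 = 6/(2/3 + 5) = 18/17.
t_3 = 6/(18/17 + 5) = 102/103.
t_4 = 6/(102/103 + 5) = 618/617.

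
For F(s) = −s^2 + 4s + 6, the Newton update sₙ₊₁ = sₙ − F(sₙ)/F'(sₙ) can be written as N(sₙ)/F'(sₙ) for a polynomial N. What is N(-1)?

F'(s) = −2s + 4.
N(s) = s·F'(s) − F(s) = s·(−2s + 4) − (−s^2 + 4s + 6) = −s^2 − 6.
N(-1) = −7.

−7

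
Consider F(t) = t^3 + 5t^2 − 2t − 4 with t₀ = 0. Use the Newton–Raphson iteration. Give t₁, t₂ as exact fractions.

F'(t) = 3t^2 + 10t − 2.
F(0) = −4, F'(0) = −2, so t₁ = 0 − (−4)/(−2) = −2.
F(−2) = 12, F'(−2) = −10, so t₂ = (−2) − 12/(−10) = −4/5.

t₁ = −2, t₂ = −4/5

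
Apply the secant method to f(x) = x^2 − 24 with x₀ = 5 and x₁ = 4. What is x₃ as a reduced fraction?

f(5) = 1, f(4) = −8. x₂ = 4 − (−8)·(4 − 5)/((−8) − 1) = 44/9.
f(4) = −8, f(44/9) = −8/81. x₃ = (44/9) − (−8/81)·((44/9) − 4)/((−8/81) − (−8)) = 49/10.

49/10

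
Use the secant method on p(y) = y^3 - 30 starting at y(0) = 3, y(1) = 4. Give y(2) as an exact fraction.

p(3) = -3, p(4) = 34. y(2) = 4 - 34·(4 - 3)/(34 - (-3)) = 114/37.

114/37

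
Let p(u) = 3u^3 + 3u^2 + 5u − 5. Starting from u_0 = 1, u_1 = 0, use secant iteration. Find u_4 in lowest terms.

p(1) = 6, p(0) = −5. u_2 = 0 − (−5)·(0 − 1)/((−5) − 6) = 5/11.
p(0) = −5, p(5/11) = −2430/1331. u_3 = (5/11) − (−2430/1331)·((5/11) − 0)/((−2430/1331) − (−5)) = 121/169.
p(5/11) = −2430/1331, p(121/169) = 5883030/4826809. u_4 = (121/169) − (5883030/4826809)·((121/169) − (5/11))/((5883030/4826809) − (−2430/1331)) = 2460293/4024580.

2460293/4024580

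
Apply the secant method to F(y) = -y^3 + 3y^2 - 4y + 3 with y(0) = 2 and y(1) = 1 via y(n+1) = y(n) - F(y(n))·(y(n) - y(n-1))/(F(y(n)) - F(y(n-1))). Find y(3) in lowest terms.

9/5

F(2) = -1, F(1) = 1. y(2) = 1 - 1·(1 - 2)/(1 - (-1)) = 3/2.
F(1) = 1, F(3/2) = 3/8. y(3) = (3/2) - (3/8)·((3/2) - 1)/((3/8) - 1) = 9/5.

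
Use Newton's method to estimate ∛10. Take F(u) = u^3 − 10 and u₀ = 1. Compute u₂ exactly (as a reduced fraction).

F'(u) = 3u^2.
F(1) = −9, F'(1) = 3, so u₁ = 1 − (−9)/3 = 4.
F(4) = 54, F'(4) = 48, so u₂ = 4 − 54/48 = 23/8.

23/8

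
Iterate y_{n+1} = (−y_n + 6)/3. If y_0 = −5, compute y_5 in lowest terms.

371/243

y_1 = (−(−5) + 6)/3 = 11/3.
y_2 = (−(11/3) + 6)/3 = 7/9.
y_3 = (−(7/9) + 6)/3 = 47/27.
y_4 = (−(47/27) + 6)/3 = 115/81.
y_5 = (−(115/81) + 6)/3 = 371/243.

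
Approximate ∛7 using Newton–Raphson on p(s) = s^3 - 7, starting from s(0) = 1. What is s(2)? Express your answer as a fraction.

61/27

p'(s) = 3s^2.
p(1) = -6, p'(1) = 3, so s(1) = 1 - (-6)/3 = 3.
p(3) = 20, p'(3) = 27, so s(2) = 3 - 20/27 = 61/27.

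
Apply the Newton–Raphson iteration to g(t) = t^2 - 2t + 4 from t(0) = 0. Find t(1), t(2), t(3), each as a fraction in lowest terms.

t(1) = 2, t(2) = 0, t(3) = 2

g'(t) = 2t - 2.
g(0) = 4, g'(0) = -2, so t(1) = 0 - 4/(-2) = 2.
g(2) = 4, g'(2) = 2, so t(2) = 2 - 4/2 = 0.
g(0) = 4, g'(0) = -2, so t(3) = 0 - 4/(-2) = 2.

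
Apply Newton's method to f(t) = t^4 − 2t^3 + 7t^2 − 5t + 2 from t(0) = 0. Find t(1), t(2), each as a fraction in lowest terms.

t(1) = 2/5, t(2) = 662/65

f'(t) = 4t^3 − 6t^2 + 14t − 5.
f(0) = 2, f'(0) = −5, so t(1) = 0 − 2/(−5) = 2/5.
f(2/5) = 636/625, f'(2/5) = −13/125, so t(2) = (2/5) − (636/625)/(−13/125) = 662/65.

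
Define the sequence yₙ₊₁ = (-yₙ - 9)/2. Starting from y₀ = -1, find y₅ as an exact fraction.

y₁ = (-(-1) - 9)/2 = -4.
y₂ = (-(-4) - 9)/2 = -5/2.
y₃ = (-(-5/2) - 9)/2 = -13/4.
y₄ = (-(-13/4) - 9)/2 = -23/8.
y₅ = (-(-23/8) - 9)/2 = -49/16.

-49/16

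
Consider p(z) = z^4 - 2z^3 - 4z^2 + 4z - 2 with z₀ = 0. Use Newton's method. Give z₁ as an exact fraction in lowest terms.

p'(z) = 4z^3 - 6z^2 - 8z + 4.
p(0) = -2, p'(0) = 4, so z₁ = 0 - (-2)/4 = 1/2.

1/2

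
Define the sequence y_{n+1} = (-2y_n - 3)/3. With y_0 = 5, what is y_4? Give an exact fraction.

41/81

y_1 = (-2·5 - 3)/3 = -13/3.
y_2 = (-2·(-13/3) - 3)/3 = 17/9.
y_3 = (-2·(17/9) - 3)/3 = -61/27.
y_4 = (-2·(-61/27) - 3)/3 = 41/81.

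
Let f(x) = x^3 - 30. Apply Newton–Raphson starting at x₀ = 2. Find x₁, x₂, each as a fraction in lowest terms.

x₁ = 23/6, x₂ = 15407/4761

f'(x) = 3x^2.
f(2) = -22, f'(2) = 12, so x₁ = 2 - (-22)/12 = 23/6.
f(23/6) = 5687/216, f'(23/6) = 529/12, so x₂ = (23/6) - (5687/216)/(529/12) = 15407/4761.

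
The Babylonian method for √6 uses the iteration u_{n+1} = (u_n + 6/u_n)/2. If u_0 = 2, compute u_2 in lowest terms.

49/20

u_1 = (2 + 6/2)/2 = 5/2.
u_2 = (5/2 + 6/(5/2))/2 = 49/20.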